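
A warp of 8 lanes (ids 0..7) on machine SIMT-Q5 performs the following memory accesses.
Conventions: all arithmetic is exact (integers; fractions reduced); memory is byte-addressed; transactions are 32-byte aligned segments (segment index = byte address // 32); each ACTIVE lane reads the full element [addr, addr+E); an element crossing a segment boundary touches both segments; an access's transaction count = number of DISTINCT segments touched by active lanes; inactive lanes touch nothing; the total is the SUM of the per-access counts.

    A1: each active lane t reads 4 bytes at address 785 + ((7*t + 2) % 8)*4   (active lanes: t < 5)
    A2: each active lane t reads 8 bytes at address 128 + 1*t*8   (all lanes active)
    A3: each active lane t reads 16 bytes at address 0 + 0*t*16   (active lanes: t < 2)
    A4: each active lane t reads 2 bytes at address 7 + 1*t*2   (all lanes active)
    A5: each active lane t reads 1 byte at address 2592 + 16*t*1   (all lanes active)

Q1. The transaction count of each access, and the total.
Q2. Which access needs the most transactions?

A1: 2 transactions
A2: 2 transactions
A3: 1 transaction
A4: 1 transaction
A5: 4 transactions

Answer: 2,2,1,1,4; total 10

Answer: A5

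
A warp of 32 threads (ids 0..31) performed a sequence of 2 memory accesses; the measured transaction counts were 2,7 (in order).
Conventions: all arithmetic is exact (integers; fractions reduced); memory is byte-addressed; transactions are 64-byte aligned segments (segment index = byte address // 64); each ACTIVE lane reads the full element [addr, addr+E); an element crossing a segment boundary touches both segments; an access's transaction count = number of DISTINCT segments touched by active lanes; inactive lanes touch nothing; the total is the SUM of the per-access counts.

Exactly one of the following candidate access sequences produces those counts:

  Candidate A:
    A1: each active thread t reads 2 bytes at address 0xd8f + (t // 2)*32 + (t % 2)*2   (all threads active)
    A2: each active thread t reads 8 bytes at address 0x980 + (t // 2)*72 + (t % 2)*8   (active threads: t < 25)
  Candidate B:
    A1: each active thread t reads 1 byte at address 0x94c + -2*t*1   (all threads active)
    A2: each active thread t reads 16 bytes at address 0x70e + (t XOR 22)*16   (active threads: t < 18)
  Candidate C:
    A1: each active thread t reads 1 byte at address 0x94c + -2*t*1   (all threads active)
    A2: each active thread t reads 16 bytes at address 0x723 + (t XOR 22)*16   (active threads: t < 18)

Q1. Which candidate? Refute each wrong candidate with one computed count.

A: A1 gives 8 transactions, not 2
C: A2 gives 6 transactions, not 7
B: all counts match (2,7)

Answer: B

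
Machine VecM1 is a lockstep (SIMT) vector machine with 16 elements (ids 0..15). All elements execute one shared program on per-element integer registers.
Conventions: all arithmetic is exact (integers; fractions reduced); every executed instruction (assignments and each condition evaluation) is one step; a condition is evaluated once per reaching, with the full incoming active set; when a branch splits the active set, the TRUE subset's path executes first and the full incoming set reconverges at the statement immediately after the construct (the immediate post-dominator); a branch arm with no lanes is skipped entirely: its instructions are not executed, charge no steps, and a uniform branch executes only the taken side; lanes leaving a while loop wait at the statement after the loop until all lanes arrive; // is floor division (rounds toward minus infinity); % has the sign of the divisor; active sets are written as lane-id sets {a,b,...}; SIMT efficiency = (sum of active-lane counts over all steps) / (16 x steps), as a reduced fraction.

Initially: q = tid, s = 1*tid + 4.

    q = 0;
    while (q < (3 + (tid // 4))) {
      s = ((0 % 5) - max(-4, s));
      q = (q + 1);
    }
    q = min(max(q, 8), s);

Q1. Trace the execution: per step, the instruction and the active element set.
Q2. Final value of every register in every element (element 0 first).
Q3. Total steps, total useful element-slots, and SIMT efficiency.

step 0: q <- 0                       {0,1,2,3,4,5,6,7,8,9,10,11,12,13,14,15}
step 1: eval (q < (3 + (tid // 4)))  {0,1,2,3,4,5,6,7,8,9,10,11,12,13,14,15}
step 2: s <- ((0 % 5) - max(-4, s))  {0,1,2,3,4,5,6,7,8,9,10,11,12,13,14,15}
step 3: q <- (q + 1)                 {0,1,2,3,4,5,6,7,8,9,10,11,12,13,14,15}
step 4: eval (q < (3 + (tid // 4)))  {0,1,2,3,4,5,6,7,8,9,10,11,12,13,14,15}
step 5: s <- ((0 % 5) - max(-4, s))  {0,1,2,3,4,5,6,7,8,9,10,11,12,13,14,15}
step 6: q <- (q + 1)                 {0,1,2,3,4,5,6,7,8,9,10,11,12,13,14,15}
step 7: eval (q < (3 + (tid // 4)))  {0,1,2,3,4,5,6,7,8,9,10,11,12,13,14,15}
step 8: s <- ((0 % 5) - max(-4, s))  {0,1,2,3,4,5,6,7,8,9,10,11,12,13,14,15}
step 9: q <- (q + 1)                 {0,1,2,3,4,5,6,7,8,9,10,11,12,13,14,15}
step 10: eval (q < (3 + (tid // 4)))  {0,1,2,3,4,5,6,7,8,9,10,11,12,13,14,15}
step 11: s <- ((0 % 5) - max(-4, s))  {4,5,6,7,8,9,10,11,12,13,14,15}
step 12: q <- (q + 1)                 {4,5,6,7,8,9,10,11,12,13,14,15}
step 13: eval (q < (3 + (tid // 4)))  {4,5,6,7,8,9,10,11,12,13,14,15}
step 14: s <- ((0 % 5) - max(-4, s))  {8,9,10,11,12,13,14,15}
step 15: q <- (q + 1)                 {8,9,10,11,12,13,14,15}
step 16: eval (q < (3 + (tid // 4)))  {8,9,10,11,12,13,14,15}
step 17: s <- ((0 % 5) - max(-4, s))  {12,13,14,15}
step 18: q <- (q + 1)                 {12,13,14,15}
step 19: eval (q < (3 + (tid // 4)))  {12,13,14,15}
step 20: q <- min(max(q, 8), s)       {0,1,2,3,4,5,6,7,8,9,10,11,12,13,14,15}

Answer: 21 steps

q: -4,-4,-4,-4,4,4,4,4,-4,-4,-4,-4,4,4,4,4
s: -4,-4,-4,-4,4,4,4,4,-4,-4,-4,-4,4,4,4,4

steps = 21; useful = 264; efficiency = 264/336 = 11/14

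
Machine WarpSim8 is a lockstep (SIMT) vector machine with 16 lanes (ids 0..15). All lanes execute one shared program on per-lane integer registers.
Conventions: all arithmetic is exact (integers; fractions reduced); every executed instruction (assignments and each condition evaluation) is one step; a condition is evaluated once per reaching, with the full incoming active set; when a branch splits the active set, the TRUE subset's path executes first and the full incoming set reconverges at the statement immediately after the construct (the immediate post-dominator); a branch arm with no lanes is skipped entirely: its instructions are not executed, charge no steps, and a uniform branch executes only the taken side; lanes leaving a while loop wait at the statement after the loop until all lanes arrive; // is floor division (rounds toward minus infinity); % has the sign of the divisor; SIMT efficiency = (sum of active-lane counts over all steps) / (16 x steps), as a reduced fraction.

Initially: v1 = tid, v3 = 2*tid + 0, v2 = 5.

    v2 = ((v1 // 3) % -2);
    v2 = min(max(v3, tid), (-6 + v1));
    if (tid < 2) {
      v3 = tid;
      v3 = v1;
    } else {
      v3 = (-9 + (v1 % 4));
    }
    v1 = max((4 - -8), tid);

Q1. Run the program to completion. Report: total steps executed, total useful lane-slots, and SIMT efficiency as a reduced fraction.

Answer: 7 steps, 82 useful, 41/56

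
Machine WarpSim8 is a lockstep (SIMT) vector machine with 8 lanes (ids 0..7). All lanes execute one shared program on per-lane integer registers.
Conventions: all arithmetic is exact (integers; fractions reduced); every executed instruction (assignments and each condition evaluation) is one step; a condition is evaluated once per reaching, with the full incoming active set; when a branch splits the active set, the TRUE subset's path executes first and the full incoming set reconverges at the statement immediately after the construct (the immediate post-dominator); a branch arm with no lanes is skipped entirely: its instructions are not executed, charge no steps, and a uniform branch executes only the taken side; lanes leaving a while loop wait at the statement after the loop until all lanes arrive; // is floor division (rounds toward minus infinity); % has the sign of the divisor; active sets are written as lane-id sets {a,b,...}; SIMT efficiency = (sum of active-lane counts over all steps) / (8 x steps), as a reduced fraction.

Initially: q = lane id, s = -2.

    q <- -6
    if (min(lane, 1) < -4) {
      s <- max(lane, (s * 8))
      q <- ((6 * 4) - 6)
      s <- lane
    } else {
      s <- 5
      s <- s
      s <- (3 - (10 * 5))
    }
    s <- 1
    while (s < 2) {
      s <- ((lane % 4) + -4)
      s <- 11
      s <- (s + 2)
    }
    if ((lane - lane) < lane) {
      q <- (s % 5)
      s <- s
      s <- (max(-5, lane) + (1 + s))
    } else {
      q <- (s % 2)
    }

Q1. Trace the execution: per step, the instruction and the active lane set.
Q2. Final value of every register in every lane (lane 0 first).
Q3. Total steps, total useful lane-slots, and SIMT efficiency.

step 0: q <- -6                      {0,1,2,3,4,5,6,7}
step 1: eval (min(lane, 1) < -4)     {0,1,2,3,4,5,6,7}
step 2: s <- 5                       {0,1,2,3,4,5,6,7}
step 3: s <- s                       {0,1,2,3,4,5,6,7}
step 4: s <- (3 - (10 * 5))          {0,1,2,3,4,5,6,7}
step 5: s <- 1                       {0,1,2,3,4,5,6,7}
step 6: eval (s < 2)                 {0,1,2,3,4,5,6,7}
step 7: s <- ((lane % 4) + -4)       {0,1,2,3,4,5,6,7}
step 8: s <- 11                      {0,1,2,3,4,5,6,7}
step 9: s <- (s + 2)                 {0,1,2,3,4,5,6,7}
step 10: eval (s < 2)                 {0,1,2,3,4,5,6,7}
step 11: eval ((lane - lane) < lane)  {0,1,2,3,4,5,6,7}
step 12: q <- (s % 5)                 {1,2,3,4,5,6,7}
step 13: s <- s                       {1,2,3,4,5,6,7}
step 14: s <- (max(-5, lane) + (1 + s)) {1,2,3,4,5,6,7}
step 15: q <- (s % 2)                 {0}

Answer: 16 steps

q: 1,3,3,3,3,3,3,3
s: 13,15,16,17,18,19,20,21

steps = 16; useful = 118; efficiency = 118/128 = 59/64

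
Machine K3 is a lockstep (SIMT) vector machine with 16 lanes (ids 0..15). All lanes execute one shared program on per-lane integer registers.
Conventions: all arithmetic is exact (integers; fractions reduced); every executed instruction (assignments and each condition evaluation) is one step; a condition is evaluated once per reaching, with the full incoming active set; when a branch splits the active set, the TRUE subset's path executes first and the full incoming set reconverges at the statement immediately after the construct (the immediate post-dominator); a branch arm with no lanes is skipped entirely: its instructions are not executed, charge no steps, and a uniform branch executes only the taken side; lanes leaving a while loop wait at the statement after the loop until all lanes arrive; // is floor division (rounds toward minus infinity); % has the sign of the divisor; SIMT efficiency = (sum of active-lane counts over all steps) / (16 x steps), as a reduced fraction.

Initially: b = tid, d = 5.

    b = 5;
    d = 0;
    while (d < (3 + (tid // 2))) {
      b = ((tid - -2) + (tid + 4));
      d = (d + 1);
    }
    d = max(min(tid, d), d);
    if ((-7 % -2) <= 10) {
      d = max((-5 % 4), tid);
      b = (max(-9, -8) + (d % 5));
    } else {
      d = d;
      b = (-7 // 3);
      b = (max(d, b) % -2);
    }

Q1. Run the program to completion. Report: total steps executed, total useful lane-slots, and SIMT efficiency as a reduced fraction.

Answer: 37 steps, 424 useful, 53/74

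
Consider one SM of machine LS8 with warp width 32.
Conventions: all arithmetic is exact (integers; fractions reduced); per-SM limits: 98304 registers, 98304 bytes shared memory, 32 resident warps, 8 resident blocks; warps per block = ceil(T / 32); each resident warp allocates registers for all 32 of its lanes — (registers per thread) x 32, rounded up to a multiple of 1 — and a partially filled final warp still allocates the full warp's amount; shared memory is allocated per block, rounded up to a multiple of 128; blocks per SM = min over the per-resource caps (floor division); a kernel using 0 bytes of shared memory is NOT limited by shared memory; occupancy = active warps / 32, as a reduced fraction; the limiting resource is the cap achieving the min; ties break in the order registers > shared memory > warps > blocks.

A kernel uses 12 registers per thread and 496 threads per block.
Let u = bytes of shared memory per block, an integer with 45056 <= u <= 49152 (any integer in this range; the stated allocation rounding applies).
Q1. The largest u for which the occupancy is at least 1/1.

Answer: u = 49152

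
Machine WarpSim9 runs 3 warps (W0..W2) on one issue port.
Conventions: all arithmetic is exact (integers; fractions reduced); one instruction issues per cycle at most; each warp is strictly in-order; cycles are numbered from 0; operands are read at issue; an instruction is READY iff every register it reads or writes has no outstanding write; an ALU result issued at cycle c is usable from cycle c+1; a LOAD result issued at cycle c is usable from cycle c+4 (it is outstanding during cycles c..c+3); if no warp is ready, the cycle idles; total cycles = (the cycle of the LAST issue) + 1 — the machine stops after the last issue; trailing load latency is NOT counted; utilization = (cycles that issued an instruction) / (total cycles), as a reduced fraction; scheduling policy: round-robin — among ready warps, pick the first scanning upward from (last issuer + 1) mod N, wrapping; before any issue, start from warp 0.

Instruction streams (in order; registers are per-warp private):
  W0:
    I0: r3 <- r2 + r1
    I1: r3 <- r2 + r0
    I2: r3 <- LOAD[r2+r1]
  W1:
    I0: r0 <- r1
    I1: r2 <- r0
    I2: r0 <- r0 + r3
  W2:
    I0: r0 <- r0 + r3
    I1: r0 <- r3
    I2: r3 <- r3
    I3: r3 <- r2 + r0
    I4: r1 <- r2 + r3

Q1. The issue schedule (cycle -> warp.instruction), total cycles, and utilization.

cycle 0: W0.I0
cycle 1: W1.I0
cycle 2: W2.I0
cycle 3: W0.I1
cycle 4: W1.I1
cycle 5: W2.I1
cycle 6: W0.I2
cycle 7: W1.I2
cycle 8: W2.I2
cycle 9: W2.I3
cycle 10: W2.I4

Answer: 11 cycles, utilization 1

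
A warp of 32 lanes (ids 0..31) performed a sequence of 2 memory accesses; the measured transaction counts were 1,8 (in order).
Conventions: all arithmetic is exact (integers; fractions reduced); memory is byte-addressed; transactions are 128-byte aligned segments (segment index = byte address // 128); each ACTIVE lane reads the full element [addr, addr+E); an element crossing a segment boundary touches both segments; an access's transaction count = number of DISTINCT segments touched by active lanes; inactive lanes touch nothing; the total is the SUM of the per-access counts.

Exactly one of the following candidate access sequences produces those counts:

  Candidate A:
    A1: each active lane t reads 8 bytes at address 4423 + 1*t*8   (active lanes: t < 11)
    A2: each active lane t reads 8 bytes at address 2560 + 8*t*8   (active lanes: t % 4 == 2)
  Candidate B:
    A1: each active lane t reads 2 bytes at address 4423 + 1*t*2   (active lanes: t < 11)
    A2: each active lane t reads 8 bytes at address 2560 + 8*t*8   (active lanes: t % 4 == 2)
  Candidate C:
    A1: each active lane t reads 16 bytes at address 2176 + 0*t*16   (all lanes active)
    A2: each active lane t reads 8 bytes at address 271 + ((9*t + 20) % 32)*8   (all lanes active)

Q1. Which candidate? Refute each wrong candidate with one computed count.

A: A1 gives 2 transactions, not 1
C: A2 gives 3 transactions, not 8
B: all counts match (1,8)

Answer: B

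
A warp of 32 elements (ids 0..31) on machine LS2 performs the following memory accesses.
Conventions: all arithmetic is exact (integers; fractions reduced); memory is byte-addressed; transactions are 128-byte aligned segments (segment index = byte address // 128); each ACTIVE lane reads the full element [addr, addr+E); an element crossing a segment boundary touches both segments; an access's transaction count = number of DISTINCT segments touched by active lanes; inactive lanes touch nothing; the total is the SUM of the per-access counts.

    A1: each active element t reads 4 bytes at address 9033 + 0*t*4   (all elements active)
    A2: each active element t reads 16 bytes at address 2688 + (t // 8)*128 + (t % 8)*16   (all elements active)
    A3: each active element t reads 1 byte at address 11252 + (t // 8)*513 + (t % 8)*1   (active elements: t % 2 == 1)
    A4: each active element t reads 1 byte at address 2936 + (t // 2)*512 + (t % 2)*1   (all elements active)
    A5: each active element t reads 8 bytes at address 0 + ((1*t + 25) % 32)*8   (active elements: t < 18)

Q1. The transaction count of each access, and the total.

A1: 1 transaction
A2: 4 transactions
A3: 4 transactions
A4: 16 transactions
A5: 2 transactions

Answer: 1,4,4,16,2; total 27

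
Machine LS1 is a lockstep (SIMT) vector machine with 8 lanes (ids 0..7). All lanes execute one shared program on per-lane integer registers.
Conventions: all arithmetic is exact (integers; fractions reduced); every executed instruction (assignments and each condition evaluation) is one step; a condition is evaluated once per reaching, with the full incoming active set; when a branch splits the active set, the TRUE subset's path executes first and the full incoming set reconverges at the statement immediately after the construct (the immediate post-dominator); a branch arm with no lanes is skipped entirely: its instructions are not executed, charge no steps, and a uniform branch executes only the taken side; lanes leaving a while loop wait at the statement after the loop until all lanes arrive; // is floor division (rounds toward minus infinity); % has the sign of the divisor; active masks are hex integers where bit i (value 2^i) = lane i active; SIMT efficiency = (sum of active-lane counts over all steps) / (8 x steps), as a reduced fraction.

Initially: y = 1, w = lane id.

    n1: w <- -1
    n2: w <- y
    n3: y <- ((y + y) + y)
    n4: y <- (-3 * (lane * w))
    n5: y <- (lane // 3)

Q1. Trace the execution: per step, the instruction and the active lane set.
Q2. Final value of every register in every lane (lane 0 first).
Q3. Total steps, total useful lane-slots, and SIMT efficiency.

step 0: w <- -1                      0xff
step 1: w <- y                       0xff
step 2: y <- ((y + y) + y)           0xff
step 3: y <- (-3 * (lane * w))       0xff
step 4: y <- (lane // 3)             0xff

Answer: 5 steps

y: 0,0,0,1,1,1,2,2
w: 1,1,1,1,1,1,1,1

steps = 5; useful = 40; efficiency = 40/40 = 1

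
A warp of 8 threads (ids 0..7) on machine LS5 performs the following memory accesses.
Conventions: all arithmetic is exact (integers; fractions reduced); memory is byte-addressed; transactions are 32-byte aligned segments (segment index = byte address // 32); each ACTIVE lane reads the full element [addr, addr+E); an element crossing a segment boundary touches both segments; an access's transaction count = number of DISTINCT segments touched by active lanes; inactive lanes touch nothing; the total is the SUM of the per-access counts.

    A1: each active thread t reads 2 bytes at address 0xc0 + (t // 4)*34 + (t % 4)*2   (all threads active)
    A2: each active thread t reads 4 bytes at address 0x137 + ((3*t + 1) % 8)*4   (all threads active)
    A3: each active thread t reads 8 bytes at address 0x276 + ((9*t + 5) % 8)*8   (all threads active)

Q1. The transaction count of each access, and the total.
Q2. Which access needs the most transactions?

A1: 2 transactions
A2: 2 transactions
A3: 3 transactions

Answer: 2,2,3; total 7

Answer: A3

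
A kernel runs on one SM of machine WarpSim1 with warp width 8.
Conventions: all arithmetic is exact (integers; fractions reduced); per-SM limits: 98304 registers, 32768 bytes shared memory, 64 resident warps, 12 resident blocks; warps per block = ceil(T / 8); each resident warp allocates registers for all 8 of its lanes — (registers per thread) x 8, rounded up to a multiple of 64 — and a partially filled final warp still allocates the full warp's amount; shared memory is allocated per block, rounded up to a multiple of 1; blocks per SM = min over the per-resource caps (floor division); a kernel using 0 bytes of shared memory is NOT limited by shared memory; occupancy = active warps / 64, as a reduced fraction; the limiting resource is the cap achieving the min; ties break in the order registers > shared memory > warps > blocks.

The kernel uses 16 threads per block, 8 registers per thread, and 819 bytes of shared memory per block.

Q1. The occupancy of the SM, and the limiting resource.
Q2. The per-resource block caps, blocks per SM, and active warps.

Answer: occupancy 3/8, limited by blocks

registers: 768 blocks
shared memory: 40 blocks
warps: 32 blocks
blocks: 12 blocks

Answer: 12 blocks, 24 active warps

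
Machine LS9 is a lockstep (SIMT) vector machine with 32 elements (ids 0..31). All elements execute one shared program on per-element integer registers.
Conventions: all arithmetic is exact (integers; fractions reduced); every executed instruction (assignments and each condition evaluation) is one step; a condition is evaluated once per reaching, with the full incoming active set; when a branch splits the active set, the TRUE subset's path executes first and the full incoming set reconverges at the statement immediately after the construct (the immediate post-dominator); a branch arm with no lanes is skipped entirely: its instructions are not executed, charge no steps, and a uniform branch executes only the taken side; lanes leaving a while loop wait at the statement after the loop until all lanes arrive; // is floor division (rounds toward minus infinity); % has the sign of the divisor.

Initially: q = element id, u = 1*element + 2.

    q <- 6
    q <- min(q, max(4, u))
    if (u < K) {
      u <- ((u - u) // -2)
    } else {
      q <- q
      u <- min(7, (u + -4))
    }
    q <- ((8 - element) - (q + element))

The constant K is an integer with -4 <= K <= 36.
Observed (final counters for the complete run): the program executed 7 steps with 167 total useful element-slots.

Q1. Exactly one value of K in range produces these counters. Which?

Answer: K = 27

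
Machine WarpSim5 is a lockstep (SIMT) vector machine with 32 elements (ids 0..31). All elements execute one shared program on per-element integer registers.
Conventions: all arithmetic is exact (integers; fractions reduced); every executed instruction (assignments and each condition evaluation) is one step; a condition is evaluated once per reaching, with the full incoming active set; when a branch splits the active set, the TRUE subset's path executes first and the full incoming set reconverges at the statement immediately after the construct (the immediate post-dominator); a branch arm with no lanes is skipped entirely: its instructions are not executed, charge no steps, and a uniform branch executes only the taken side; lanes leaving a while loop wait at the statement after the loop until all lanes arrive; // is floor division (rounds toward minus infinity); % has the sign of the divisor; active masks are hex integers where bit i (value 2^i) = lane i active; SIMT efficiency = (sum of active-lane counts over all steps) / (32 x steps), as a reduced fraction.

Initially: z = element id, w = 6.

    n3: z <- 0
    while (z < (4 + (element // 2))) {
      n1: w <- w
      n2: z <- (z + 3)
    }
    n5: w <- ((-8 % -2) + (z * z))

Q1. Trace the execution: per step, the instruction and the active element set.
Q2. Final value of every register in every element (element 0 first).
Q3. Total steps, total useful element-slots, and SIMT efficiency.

step 0: z <- 0                       0xffffffff
step 1: eval (z < (4 + (element // 2))) 0xffffffff
step 2: w <- w                       0xffffffff
step 3: z <- (z + 3)                 0xffffffff
step 4: eval (z < (4 + (element // 2))) 0xffffffff
step 5: w <- w                       0xffffffff
step 6: z <- (z + 3)                 0xffffffff
step 7: eval (z < (4 + (element // 2))) 0xffffffff
step 8: w <- w                       0xffffffc0
step 9: z <- (z + 3)                 0xffffffc0
step 10: eval (z < (4 + (element // 2))) 0xffffffc0
step 11: w <- w                       0xfffff000
step 12: z <- (z + 3)                 0xfffff000
step 13: eval (z < (4 + (element // 2))) 0xfffff000
step 14: w <- w                       0xfffc0000
step 15: z <- (z + 3)                 0xfffc0000
step 16: eval (z < (4 + (element // 2))) 0xfffc0000
step 17: w <- w                       0xff000000
step 18: z <- (z + 3)                 0xff000000
step 19: eval (z < (4 + (element // 2))) 0xff000000
step 20: w <- w                       0xc0000000
step 21: z <- (z + 3)                 0xc0000000
step 22: eval (z < (4 + (element // 2))) 0xc0000000
step 23: w <- ((-8 % -2) + (z * z))   0xffffffff

Answer: 24 steps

z: 6,6,6,6,6,6,9,9,9,9,9,9,12,12,12,12,12,12,15,15,15,15,15,15,18,18,18,18,18,18,21,21
w: 36,36,36,36,36,36,81,81,81,81,81,81,144,144,144,144,144,144,225,225,225,225,225,225,324,324,324,324,324,324,441,441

steps = 24; useful = 498; efficiency = 498/768 = 83/128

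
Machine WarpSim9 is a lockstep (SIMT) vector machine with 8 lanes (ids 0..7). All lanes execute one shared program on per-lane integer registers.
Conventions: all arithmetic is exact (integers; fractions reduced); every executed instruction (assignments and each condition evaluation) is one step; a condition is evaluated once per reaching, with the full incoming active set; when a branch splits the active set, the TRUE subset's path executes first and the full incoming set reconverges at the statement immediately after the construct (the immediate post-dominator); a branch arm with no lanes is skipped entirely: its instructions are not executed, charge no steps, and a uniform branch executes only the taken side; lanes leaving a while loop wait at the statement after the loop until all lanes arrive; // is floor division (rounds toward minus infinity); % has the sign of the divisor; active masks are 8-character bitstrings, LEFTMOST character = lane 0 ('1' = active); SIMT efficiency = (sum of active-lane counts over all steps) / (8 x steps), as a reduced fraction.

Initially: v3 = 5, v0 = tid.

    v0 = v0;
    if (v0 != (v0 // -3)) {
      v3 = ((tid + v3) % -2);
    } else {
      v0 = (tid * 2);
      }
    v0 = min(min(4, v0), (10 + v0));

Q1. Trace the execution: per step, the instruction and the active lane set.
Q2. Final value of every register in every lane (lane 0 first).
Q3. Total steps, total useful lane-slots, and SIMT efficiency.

step 0: v0 <- v0                     11111111
step 1: eval (v0 != (v0 // -3))      11111111
step 2: v3 <- ((tid + v3) % -2)      01111111
step 3: v0 <- (tid * 2)              10000000
step 4: v0 <- min(min(4, v0), (10 + v0)) 11111111

Answer: 5 steps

v3: 5,0,-1,0,-1,0,-1,0
v0: 0,1,2,3,4,4,4,4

steps = 5; useful = 32; efficiency = 32/40 = 4/5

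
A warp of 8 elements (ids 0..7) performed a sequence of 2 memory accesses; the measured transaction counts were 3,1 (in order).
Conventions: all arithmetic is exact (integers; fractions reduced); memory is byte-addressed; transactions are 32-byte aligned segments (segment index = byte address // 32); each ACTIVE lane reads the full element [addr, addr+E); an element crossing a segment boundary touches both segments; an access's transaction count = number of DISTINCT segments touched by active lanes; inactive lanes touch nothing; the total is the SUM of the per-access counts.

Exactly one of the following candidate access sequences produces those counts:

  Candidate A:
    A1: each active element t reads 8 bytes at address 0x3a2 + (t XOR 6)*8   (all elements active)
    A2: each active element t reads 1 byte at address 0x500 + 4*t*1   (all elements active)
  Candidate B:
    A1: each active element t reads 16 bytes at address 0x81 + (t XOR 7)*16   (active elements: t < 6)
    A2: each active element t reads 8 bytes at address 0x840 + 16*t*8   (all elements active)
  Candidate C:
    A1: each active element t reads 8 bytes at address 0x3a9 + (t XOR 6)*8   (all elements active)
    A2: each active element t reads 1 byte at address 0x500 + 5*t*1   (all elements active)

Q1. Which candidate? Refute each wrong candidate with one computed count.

B: A1 gives 4 transactions, not 3
C: A2 gives 2 transactions, not 1
A: all counts match (3,1)

Answer: A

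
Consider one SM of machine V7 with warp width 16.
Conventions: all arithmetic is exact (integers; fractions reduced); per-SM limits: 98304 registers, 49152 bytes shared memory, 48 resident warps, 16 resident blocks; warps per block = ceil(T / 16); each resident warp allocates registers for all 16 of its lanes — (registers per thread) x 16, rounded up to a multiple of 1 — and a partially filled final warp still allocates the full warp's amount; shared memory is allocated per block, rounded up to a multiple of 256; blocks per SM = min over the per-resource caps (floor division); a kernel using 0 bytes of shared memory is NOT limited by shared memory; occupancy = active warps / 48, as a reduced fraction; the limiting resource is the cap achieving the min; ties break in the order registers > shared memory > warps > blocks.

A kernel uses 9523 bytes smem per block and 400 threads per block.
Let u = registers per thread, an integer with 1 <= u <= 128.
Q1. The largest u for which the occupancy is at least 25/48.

Answer: u = 128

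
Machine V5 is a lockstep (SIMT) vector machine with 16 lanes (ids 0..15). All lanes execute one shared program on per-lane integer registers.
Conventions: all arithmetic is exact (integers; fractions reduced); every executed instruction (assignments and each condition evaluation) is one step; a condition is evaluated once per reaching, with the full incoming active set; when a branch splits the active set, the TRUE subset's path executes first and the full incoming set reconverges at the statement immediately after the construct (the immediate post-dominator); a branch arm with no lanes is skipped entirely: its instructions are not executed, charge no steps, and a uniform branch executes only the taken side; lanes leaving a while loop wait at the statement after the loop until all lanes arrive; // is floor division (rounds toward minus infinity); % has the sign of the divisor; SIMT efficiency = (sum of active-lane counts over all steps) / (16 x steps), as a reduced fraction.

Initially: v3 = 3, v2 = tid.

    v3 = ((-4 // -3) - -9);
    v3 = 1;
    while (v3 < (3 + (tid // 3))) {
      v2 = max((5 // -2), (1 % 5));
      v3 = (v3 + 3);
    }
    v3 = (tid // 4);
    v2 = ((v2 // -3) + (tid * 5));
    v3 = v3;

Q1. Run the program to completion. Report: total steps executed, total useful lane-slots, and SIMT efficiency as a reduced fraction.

Answer: 15 steps, 177 useful, 59/80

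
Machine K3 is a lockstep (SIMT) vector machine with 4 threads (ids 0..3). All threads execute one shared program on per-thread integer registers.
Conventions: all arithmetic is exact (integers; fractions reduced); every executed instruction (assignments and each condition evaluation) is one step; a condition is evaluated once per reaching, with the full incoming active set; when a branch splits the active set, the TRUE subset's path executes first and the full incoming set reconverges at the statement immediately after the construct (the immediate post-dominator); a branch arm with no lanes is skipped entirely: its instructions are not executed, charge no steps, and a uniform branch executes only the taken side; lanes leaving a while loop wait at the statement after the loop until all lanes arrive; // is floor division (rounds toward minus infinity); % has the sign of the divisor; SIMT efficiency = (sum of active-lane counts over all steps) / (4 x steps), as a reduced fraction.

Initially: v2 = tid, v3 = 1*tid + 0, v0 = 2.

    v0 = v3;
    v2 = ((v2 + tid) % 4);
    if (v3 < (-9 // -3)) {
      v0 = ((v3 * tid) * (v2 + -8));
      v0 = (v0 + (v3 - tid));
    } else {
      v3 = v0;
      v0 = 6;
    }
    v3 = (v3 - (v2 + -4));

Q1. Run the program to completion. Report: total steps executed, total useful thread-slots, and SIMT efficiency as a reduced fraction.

Answer: 8 steps, 24 useful, 3/4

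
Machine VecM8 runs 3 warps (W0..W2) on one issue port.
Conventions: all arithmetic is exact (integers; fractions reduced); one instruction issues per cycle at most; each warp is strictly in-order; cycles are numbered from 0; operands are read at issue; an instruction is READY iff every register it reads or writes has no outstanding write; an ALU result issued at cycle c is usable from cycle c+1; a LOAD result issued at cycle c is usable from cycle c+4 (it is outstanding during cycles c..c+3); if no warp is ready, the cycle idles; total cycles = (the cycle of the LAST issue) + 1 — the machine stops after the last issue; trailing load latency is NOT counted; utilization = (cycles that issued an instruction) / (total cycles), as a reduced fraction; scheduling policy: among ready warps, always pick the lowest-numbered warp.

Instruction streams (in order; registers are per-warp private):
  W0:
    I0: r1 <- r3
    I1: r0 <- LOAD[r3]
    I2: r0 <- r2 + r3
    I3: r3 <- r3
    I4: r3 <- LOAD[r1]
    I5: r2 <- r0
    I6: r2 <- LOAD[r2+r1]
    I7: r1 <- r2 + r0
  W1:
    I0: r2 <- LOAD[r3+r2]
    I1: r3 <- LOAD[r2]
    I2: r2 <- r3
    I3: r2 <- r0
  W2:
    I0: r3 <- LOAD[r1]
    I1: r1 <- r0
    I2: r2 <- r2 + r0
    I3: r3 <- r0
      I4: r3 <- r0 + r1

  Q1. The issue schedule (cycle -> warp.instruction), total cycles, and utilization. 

cycle 0: W0.I0
cycle 1: W0.I1
cycle 2: W1.I0
cycle 3: W2.I0
cycle 4: W2.I1
cycle 5: W0.I2
cycle 6: W0.I3
cycle 7: W0.I4
cycle 8: W0.I5
cycle 9: W0.I6
cycle 10: W1.I1
cycle 11: W2.I2
cycle 12: W2.I3
cycle 13: W0.I7
cycle 14: W1.I2
cycle 15: W1.I3
cycle 16: W2.I4

Answer: 17 cycles, utilization 1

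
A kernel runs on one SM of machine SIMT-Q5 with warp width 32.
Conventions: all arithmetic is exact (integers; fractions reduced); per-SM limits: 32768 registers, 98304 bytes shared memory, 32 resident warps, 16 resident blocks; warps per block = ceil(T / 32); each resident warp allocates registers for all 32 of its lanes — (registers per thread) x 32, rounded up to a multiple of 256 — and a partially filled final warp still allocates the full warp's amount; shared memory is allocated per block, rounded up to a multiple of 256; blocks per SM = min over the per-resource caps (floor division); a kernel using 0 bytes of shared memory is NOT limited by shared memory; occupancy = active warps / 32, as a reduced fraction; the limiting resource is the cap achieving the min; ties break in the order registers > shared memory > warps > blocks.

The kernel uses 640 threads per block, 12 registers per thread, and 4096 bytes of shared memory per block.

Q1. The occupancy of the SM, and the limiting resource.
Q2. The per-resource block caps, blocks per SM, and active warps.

Answer: occupancy 5/8, limited by warps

registers: 3 blocks
shared memory: 24 blocks
warps: 1 block
blocks: 16 blocks

Answer: 1 block, 20 active warps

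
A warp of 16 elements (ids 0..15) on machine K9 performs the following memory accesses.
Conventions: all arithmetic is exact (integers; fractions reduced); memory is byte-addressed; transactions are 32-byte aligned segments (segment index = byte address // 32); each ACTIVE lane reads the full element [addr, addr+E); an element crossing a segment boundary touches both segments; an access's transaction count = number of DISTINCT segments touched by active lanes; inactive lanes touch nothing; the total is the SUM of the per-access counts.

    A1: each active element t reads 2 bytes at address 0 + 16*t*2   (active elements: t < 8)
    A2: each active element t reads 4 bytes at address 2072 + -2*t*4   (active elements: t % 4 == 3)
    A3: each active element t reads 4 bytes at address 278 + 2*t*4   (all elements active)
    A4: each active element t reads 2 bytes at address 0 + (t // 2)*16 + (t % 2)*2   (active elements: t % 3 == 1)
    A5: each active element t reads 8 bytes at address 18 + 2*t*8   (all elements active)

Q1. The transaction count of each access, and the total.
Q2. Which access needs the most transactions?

A1: 8 transactions
A2: 4 transactions
A3: 5 transactions
A4: 4 transactions
A5: 9 transactions

Answer: 8,4,5,4,9; total 30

Answer: A5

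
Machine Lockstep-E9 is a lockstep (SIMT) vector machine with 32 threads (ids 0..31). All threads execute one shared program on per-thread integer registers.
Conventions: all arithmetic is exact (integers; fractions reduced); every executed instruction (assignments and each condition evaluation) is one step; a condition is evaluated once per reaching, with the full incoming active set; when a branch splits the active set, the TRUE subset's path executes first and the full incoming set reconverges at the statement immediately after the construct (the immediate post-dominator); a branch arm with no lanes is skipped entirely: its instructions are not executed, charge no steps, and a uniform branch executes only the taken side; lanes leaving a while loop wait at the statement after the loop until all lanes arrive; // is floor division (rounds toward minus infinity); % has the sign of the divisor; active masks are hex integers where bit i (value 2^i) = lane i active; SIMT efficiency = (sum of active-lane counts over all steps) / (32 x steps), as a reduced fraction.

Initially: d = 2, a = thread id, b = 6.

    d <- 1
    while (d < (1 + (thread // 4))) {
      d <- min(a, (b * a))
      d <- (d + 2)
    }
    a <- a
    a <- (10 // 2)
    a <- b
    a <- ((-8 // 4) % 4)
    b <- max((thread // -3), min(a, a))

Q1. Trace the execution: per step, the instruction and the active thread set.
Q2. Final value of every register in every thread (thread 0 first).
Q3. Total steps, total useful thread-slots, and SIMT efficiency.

step 0: d <- 1                       0xffffffff
step 1: eval (d < (1 + (thread // 4))) 0xffffffff
step 2: d <- min(a, (b * a))         0xfffffff0
step 3: d <- (d + 2)                 0xfffffff0
step 4: eval (d < (1 + (thread // 4))) 0xfffffff0
step 5: a <- a                       0xffffffff
step 6: a <- (10 // 2)               0xffffffff
step 7: a <- b                       0xffffffff
step 8: a <- ((-8 // 4) % 4)         0xffffffff
step 9: b <- max((thread // -3), min(a, a)) 0xffffffff

Answer: 10 steps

d: 1,1,1,1,6,7,8,9,10,11,12,13,14,15,16,17,18,19,20,21,22,23,24,25,26,27,28,29,30,31,32,33
a: 2,2,2,2,2,2,2,2,2,2,2,2,2,2,2,2,2,2,2,2,2,2,2,2,2,2,2,2,2,2,2,2
b: 2,2,2,2,2,2,2,2,2,2,2,2,2,2,2,2,2,2,2,2,2,2,2,2,2,2,2,2,2,2,2,2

steps = 10; useful = 308; efficiency = 308/320 = 77/80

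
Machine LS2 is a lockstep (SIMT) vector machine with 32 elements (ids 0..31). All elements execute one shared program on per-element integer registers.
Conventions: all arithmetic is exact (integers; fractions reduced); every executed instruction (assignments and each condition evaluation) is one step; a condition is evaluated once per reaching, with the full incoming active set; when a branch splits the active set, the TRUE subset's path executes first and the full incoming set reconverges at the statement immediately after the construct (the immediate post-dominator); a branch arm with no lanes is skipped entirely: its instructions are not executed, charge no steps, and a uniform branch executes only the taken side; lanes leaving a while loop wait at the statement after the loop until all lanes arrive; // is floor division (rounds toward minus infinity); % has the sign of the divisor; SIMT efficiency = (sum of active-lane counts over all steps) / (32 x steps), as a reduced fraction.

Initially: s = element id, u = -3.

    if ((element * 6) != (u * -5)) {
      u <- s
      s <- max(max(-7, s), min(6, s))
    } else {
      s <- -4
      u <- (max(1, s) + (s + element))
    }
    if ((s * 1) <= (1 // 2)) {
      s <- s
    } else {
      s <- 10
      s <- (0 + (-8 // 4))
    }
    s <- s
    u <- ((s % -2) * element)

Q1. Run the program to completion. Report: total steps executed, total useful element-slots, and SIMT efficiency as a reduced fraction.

Answer: 9 steps, 255 useful, 85/96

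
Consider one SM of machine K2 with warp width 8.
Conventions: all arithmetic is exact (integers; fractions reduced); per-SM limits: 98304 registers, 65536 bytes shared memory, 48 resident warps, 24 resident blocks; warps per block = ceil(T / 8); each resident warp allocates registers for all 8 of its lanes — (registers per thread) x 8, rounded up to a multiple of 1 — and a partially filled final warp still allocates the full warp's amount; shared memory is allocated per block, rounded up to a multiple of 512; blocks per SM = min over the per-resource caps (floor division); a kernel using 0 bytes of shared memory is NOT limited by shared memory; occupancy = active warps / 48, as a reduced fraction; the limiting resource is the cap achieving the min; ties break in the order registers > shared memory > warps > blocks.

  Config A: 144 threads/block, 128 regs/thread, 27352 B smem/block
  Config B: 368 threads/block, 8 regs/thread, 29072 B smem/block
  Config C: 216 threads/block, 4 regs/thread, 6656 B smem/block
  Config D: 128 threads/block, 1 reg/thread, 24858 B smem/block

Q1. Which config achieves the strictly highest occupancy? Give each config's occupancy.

occupancies: A 3/4, B 23/24, C 9/16, D 2/3

Answer: B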